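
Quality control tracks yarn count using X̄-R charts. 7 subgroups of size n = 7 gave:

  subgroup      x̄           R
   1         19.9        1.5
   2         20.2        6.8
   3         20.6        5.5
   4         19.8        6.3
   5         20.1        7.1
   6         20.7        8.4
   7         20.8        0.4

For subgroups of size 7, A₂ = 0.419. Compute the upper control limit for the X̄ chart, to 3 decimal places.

22.455

X̄̄ = (19.9 + 20.2 + 20.6 + 19.8 + 20.1 + 20.7 + 20.8) / 7 = 142.1000 / 7 = 20.3000
R̄ = (1.5 + 6.8 + 5.5 + 6.3 + 7.1 + 8.4 + 0.4) / 7 = 36.0000 / 7 = 5.1429
UCL = X̄̄ + A₂·R̄ = 20.3000 + 0.419 × 5.1429 = 22.4549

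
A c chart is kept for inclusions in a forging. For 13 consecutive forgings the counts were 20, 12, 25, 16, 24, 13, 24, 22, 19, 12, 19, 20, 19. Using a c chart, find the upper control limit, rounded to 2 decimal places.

31.87

c̄ = (20 + 12 + 25 + 16 + 24 + 13 + 24 + 22 + 19 + 12 + 19 + 20 + 19) / 13 = 245 / 13 = 18.8462
UCL = c̄ + 3√c̄ = 18.8462 + 3 × √18.8462 = 18.8462 + 3 × 4.3412 = 31.8698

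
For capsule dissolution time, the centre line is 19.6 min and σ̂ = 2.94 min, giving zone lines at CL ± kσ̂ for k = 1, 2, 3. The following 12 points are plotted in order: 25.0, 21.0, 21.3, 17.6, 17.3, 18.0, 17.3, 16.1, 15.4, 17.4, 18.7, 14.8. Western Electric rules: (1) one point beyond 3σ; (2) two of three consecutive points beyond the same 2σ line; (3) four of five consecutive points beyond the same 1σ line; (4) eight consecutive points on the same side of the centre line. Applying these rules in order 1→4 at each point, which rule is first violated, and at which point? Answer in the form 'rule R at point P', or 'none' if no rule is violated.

rule 4 at point 11

Zone of each point (C = within 1σ̂, B = 1σ̂–2σ̂, A = 2σ̂–3σ̂, * = beyond 3σ̂; sign = side of CL): 1:+B, 2:+C, 3:+C, 4:-C, 5:-C, 6:-C, 7:-C, 8:-B, 9:-B, 10:-C, 11:-C, 12:-B
Rule 4 (eight consecutive points on the same side of the centre line) is satisfied at point 11.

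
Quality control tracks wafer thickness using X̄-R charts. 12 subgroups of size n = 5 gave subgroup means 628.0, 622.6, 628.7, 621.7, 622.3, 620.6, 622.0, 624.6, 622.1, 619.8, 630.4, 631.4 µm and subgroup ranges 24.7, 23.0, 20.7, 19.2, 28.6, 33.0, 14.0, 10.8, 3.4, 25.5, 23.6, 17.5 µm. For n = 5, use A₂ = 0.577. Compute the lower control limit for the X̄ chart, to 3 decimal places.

612.784

X̄̄ = (628.0 + 622.6 + 628.7 + 621.7 + 622.3 + 620.6 + 622.0 + 624.6 + 622.1 + 619.8 + 630.4 + 631.4) / 12 = 7494.2000 / 12 = 624.5167
R̄ = (24.7 + 23.0 + 20.7 + 19.2 + 28.6 + 33.0 + 14.0 + 10.8 + 3.4 + 25.5 + 23.6 + 17.5) / 12 = 244.0000 / 12 = 20.3333
LCL = X̄̄ − A₂·R̄ = 624.5167 − 0.577 × 20.3333 = 612.7843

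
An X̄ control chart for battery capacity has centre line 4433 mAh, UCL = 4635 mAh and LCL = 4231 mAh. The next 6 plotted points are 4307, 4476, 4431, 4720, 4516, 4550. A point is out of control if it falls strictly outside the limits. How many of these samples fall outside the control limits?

Compare each point to [4231, 4635]: sample 4 = 4720 > UCL.

1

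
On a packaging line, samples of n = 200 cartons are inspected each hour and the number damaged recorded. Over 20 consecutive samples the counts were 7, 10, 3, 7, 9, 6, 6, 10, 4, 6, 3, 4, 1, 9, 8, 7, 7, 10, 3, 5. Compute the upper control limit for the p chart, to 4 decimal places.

0.0682

p̄ = Σdᵢ / (k·n) = 125 / (20 × 200) = 0.03125
UCL = p̄ + 3·√(p̄(1−p̄)/n) = 0.03125 + 3 × √(0.03125×0.96875/200) = 0.03125 + 3 × 0.01230 = 0.06816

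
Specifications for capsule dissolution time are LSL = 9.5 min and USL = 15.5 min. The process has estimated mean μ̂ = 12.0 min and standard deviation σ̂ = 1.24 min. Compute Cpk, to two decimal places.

Cpu = (USL − μ̂) / (3σ̂) = (15.5 − 12.0) / (3 × 1.24) = 0.9409; Cpl = (μ̂ − LSL) / (3σ̂) = (12.0 − 9.5) / (3 × 1.24) = 0.6720; Cpk = min(Cpu, Cpl) = 0.6720

0.67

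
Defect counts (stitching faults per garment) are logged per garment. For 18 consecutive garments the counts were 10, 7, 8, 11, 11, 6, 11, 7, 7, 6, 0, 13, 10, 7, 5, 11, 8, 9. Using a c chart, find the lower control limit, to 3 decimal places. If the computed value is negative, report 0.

0.000

c̄ = (10 + 7 + 8 + 11 + 11 + 6 + 11 + 7 + 7 + 6 + 0 + 13 + 10 + 7 + 5 + 11 + 8 + 9) / 18 = 147 / 18 = 8.1667
LCL = c̄ − 3√c̄ = 8.1667 − 3 × 2.8577 = -0.4065 → 0 (cannot be negative)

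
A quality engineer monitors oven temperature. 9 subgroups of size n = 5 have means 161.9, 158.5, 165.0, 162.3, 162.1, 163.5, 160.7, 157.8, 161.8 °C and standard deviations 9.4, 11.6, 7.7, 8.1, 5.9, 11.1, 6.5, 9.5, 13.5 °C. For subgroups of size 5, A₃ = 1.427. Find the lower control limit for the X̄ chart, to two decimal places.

148.30

X̄̄ = (161.9 + 158.5 + 165.0 + 162.3 + 162.1 + 163.5 + 160.7 + 157.8 + 161.8) / 9 = 161.5111
s̄ = (9.4 + 11.6 + 7.7 + 8.1 + 5.9 + 11.1 + 6.5 + 9.5 + 13.5) / 9 = 9.2556
LCL = X̄̄ − A₃·s̄ = 161.5111 − 1.427 × 9.2556 = 148.3034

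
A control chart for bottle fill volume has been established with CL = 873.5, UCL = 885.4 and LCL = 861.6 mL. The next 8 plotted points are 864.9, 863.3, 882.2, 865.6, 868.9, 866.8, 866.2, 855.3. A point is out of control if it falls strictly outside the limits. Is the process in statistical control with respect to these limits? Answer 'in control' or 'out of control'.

out of control

Compare each point to [861.6, 885.4]: sample 8 = 855.3 < LCL.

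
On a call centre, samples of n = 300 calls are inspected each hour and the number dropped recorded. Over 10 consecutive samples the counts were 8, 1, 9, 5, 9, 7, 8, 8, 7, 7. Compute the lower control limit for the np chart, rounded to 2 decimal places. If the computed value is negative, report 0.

0.00

p̄ = Σdᵢ / (k·n) = 69 / (10 × 300) = 0.02300
LCL = np̄ − 3·√(np̄(1−p̄)) = 6.9000 − 3 × 2.5964 = -0.8892 → 0 (negative, so LCL = 0)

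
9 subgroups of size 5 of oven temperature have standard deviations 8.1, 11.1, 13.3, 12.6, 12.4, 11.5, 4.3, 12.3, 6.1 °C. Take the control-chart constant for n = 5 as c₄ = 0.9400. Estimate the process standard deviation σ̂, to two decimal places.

10.84

s̄ = (8.1 + 11.1 + 13.3 + 12.6 + 12.4 + 11.5 + 4.3 + 12.3 + 6.1) / 9 = 10.1889
σ̂ = s̄ / c₄ = 10.1889 / 0.9400 = 10.8392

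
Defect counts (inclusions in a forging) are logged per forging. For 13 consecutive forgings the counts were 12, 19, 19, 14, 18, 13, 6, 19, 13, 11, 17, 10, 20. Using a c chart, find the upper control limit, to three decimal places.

c̄ = (12 + 19 + 19 + 14 + 18 + 13 + 6 + 19 + 13 + 11 + 17 + 10 + 20) / 13 = 191 / 13 = 14.6923
UCL = c̄ + 3√c̄ = 14.6923 + 3 × √14.6923 = 14.6923 + 3 × 3.8331 = 26.1915

26.191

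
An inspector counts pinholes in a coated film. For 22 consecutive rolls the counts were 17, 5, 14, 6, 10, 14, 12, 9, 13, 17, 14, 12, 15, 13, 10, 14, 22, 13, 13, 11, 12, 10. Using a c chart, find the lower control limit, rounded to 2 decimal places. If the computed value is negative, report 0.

1.92

c̄ = (17 + 5 + 14 + 6 + 10 + 14 + 12 + 9 + 13 + 17 + 14 + 12 + 15 + 13 + 10 + 14 + 22 + 13 + 13 + 11 + 12 + 10) / 22 = 276 / 22 = 12.5455
LCL = c̄ − 3√c̄ = 12.5455 − 3 × 3.5420 = 1.9196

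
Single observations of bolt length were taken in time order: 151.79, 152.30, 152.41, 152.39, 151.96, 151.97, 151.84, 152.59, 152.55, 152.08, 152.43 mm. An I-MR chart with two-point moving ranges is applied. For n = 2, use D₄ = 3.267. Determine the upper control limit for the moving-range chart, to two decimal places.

Moving ranges: 0.51, 0.11, 0.02, 0.43, 0.01, 0.13, 0.75, 0.04, 0.47, 0.35; M̄R̄ = 2.8200 / 10 = 0.2820
UCL_MR = D₄·M̄R̄ = 3.267 × 0.2820 = 0.9213

0.92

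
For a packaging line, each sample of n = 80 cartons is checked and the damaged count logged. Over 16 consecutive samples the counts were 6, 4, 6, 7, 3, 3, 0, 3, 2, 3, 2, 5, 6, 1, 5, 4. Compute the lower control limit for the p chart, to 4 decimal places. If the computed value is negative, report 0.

0.0000

p̄ = Σdᵢ / (k·n) = 60 / (16 × 80) = 0.04688
LCL = p̄ − 3·√(p̄(1−p̄)/n) = 0.04688 − 3 × 0.02363 = -0.02402 → 0 (negative, so LCL = 0)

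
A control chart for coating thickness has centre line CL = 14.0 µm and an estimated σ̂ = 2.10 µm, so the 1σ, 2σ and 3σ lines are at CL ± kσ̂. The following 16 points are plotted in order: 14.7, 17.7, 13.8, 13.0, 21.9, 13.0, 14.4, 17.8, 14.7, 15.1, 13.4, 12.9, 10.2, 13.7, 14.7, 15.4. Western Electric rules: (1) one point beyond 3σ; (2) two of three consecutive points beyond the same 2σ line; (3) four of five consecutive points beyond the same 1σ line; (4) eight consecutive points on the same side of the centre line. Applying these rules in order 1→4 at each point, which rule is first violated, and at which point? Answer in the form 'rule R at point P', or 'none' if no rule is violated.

rule 1 at point 5

Zone of each point (C = within 1σ̂, B = 1σ̂–2σ̂, A = 2σ̂–3σ̂, * = beyond 3σ̂; sign = side of CL): 1:+C, 2:+B, 3:-C, 4:-C, 5:+*, 6:-C, 7:+C, 8:+B, 9:+C, 10:+C, 11:-C, 12:-C, 13:-B, 14:-C, 15:+C, 16:+C
Rule 1 (one point beyond the 3σ limits) is satisfied at point 5.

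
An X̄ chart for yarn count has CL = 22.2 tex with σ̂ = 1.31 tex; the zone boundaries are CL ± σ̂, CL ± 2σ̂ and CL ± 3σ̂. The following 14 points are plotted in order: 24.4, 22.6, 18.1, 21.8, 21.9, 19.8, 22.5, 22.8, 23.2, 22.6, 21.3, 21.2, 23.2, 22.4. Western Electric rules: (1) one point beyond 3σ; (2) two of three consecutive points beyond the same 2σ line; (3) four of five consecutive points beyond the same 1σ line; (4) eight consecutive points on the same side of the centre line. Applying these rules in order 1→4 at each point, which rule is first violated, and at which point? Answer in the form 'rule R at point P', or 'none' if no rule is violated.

rule 1 at point 3

Zone of each point (C = within 1σ̂, B = 1σ̂–2σ̂, A = 2σ̂–3σ̂, * = beyond 3σ̂; sign = side of CL): 1:+B, 2:+C, 3:-*, 4:-C, 5:-C, 6:-B, 7:+C, 8:+C, 9:+C, 10:+C, 11:-C, 12:-C, 13:+C, 14:+C
Rule 1 (one point beyond the 3σ limits) is satisfied at point 3.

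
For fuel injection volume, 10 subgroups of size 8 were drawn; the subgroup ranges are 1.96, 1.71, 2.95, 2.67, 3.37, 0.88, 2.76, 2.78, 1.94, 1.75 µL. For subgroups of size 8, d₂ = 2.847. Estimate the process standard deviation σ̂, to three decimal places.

0.800

R̄ = (1.96 + 1.71 + 2.95 + 2.67 + 3.37 + 0.88 + 2.76 + 2.78 + 1.94 + 1.75) / 10 = 2.2770
σ̂ = R̄ / d₂ = 2.2770 / 2.847 = 0.7998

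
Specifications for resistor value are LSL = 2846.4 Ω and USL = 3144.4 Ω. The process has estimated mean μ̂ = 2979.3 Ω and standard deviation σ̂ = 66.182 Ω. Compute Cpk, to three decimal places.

0.669

Cpu = (USL − μ̂) / (3σ̂) = (3144.4 − 2979.3) / (3 × 66.182) = 0.8315; Cpl = (μ̂ − LSL) / (3σ̂) = (2979.3 − 2846.4) / (3 × 66.182) = 0.6694; Cpk = min(Cpu, Cpl) = 0.6694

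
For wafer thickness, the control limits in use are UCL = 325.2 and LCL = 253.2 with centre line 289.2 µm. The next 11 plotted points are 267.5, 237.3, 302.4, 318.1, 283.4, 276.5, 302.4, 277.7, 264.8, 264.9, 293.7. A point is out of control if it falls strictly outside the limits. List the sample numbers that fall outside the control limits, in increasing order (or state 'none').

2

Compare each point to [253.2, 325.2]: sample 2 = 237.3 < LCL.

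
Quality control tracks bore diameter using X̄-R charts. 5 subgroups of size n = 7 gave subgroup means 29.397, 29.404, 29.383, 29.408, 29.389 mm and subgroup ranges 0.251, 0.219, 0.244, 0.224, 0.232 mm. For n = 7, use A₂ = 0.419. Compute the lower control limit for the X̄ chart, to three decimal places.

29.298

X̄̄ = (29.397 + 29.404 + 29.383 + 29.408 + 29.389) / 5 = 146.9810 / 5 = 29.3962
R̄ = (0.251 + 0.219 + 0.244 + 0.224 + 0.232) / 5 = 1.1700 / 5 = 0.2340
LCL = X̄̄ − A₂·R̄ = 29.3962 − 0.419 × 0.2340 = 29.2982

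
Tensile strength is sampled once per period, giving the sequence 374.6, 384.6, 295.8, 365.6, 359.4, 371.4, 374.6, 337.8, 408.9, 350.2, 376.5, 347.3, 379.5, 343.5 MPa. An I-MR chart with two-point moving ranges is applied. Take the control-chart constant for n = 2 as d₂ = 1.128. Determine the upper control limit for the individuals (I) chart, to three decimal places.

460.382

X̄ = (374.6 + 384.6 + 295.8 + 365.6 + 359.4 + 371.4 + 374.6 + 337.8 + 408.9 + 350.2 + 376.5 + 347.3 + 379.5 + 343.5) / 14 = 362.1214
Moving ranges: 10.0, 88.8, 69.8, 6.2, 12.0, 3.2, 36.8, 71.1, 58.7, 26.3, 29.2, 32.2, 36.0; M̄R̄ = 480.3000 / 13 = 36.9462
UCL = X̄ + 3·M̄R̄/d₂ = 362.1214 + 3 × 36.9462 / 1.128 = 460.3825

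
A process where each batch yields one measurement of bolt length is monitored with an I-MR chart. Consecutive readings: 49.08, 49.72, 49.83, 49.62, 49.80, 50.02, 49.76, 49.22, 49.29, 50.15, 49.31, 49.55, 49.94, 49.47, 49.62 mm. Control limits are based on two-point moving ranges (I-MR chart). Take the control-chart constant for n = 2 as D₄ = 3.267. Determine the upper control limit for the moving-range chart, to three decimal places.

Moving ranges: 0.64, 0.11, 0.21, 0.18, 0.22, 0.26, 0.54, 0.07, 0.86, 0.84, 0.24, 0.39, 0.47, 0.15; M̄R̄ = 5.1800 / 14 = 0.3700
UCL_MR = D₄·M̄R̄ = 3.267 × 0.3700 = 1.2088

1.209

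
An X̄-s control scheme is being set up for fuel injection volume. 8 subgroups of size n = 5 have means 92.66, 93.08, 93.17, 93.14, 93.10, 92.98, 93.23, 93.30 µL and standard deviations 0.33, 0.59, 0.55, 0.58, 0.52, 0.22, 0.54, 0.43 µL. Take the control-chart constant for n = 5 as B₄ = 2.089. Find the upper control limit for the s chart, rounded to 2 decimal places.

s̄ = (0.33 + 0.59 + 0.55 + 0.58 + 0.52 + 0.22 + 0.54 + 0.43) / 8 = 0.4700
UCL_s = B₄·s̄ = 2.089 × 0.4700 = 0.9818

0.98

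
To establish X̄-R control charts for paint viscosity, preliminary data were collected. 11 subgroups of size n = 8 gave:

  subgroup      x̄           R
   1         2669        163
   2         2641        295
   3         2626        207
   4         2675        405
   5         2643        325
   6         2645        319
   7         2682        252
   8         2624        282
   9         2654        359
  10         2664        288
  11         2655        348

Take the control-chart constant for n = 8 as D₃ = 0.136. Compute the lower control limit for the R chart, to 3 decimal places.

40.095

R̄ = (163 + 295 + 207 + 405 + 325 + 319 + 252 + 282 + 359 + 288 + 348) / 11 = 3243.0000 / 11 = 294.8182
LCL_R = D₃·R̄ = 0.136 × 294.8182 = 40.0953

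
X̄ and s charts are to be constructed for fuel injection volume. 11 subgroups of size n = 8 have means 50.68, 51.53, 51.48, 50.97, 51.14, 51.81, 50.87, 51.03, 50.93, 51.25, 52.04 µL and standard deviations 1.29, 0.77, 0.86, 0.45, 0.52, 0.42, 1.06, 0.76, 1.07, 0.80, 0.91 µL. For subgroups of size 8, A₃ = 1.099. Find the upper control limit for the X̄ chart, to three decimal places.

52.138

X̄̄ = (50.68 + 51.53 + 51.48 + 50.97 + 51.14 + 51.81 + 50.87 + 51.03 + 50.93 + 51.25 + 52.04) / 11 = 51.2482
s̄ = (1.29 + 0.77 + 0.86 + 0.45 + 0.52 + 0.42 + 1.06 + 0.76 + 1.07 + 0.80 + 0.91) / 11 = 0.8100
UCL = X̄̄ + A₃·s̄ = 51.2482 + 1.099 × 0.8100 = 52.1384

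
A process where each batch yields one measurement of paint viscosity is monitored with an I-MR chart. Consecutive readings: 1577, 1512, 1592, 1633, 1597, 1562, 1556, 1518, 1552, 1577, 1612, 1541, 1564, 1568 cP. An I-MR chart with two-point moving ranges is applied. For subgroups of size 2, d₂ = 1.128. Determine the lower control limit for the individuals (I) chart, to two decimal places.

1467.78

X̄ = (1577 + 1512 + 1592 + 1633 + 1597 + 1562 + 1556 + 1518 + 1552 + 1577 + 1612 + 1541 + 1564 + 1568) / 14 = 1568.6429
Moving ranges: 65, 80, 41, 36, 35, 6, 38, 34, 25, 35, 71, 23, 4; M̄R̄ = 493.0000 / 13 = 37.9231
LCL = X̄ − 3·M̄R̄/d₂ = 1568.6429 − 3 × 37.9231 / 1.128 = 1467.7836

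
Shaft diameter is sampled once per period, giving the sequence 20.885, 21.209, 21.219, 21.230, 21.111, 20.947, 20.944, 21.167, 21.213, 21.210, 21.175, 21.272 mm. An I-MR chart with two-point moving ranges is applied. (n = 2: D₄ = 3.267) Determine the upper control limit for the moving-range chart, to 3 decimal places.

Moving ranges: 0.324, 0.010, 0.011, 0.119, 0.164, 0.003, 0.223, 0.046, 0.003, 0.035, 0.097; M̄R̄ = 1.0350 / 11 = 0.0941
UCL_MR = D₄·M̄R̄ = 3.267 × 0.0941 = 0.3074

0.307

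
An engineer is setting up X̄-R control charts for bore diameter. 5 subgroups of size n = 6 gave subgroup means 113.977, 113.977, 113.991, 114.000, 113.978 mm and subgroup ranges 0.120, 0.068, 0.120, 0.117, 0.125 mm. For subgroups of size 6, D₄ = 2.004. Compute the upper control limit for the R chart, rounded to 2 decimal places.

0.22

R̄ = (0.120 + 0.068 + 0.120 + 0.117 + 0.125) / 5 = 0.5500 / 5 = 0.1100
UCL_R = D₄·R̄ = 2.004 × 0.1100 = 0.2204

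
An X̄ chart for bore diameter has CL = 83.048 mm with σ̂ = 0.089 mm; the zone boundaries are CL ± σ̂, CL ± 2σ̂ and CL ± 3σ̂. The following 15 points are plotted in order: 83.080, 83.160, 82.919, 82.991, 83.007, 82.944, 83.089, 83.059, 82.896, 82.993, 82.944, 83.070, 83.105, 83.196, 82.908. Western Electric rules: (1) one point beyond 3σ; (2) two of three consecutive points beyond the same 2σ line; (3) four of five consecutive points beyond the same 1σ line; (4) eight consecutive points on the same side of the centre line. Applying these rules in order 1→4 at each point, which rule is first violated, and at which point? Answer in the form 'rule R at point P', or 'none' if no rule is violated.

Zone of each point (C = within 1σ̂, B = 1σ̂–2σ̂, A = 2σ̂–3σ̂, * = beyond 3σ̂; sign = side of CL): 1:+C, 2:+B, 3:-B, 4:-C, 5:-C, 6:-B, 7:+C, 8:+C, 9:-B, 10:-C, 11:-B, 12:+C, 13:+C, 14:+B, 15:-B
No rule fires across all 15 points.

none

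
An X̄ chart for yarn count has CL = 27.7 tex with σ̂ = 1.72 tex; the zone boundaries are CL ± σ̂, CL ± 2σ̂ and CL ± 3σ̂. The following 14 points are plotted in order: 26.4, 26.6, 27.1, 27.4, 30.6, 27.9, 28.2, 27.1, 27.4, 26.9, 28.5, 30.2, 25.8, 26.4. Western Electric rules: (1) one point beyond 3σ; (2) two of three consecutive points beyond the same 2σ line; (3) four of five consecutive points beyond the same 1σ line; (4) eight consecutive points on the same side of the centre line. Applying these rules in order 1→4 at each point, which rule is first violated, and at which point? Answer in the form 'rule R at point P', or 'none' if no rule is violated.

none

Zone of each point (C = within 1σ̂, B = 1σ̂–2σ̂, A = 2σ̂–3σ̂, * = beyond 3σ̂; sign = side of CL): 1:-C, 2:-C, 3:-C, 4:-C, 5:+B, 6:+C, 7:+C, 8:-C, 9:-C, 10:-C, 11:+C, 12:+B, 13:-B, 14:-C
No rule fires across all 14 points.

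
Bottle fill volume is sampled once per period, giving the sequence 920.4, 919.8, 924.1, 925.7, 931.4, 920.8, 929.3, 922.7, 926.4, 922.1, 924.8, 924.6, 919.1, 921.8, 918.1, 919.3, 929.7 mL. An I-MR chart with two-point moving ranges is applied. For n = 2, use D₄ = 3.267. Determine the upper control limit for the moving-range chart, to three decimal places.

14.763

Moving ranges: 0.6, 4.3, 1.6, 5.7, 10.6, 8.5, 6.6, 3.7, 4.3, 2.7, 0.2, 5.5, 2.7, 3.7, 1.2, 10.4; M̄R̄ = 72.3000 / 16 = 4.5187
UCL_MR = D₄·M̄R̄ = 3.267 × 4.5187 = 14.7628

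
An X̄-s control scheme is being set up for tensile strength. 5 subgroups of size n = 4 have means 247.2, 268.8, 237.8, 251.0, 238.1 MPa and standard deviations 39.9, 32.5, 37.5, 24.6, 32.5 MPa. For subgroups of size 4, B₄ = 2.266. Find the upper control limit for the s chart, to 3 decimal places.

s̄ = (39.9 + 32.5 + 37.5 + 24.6 + 32.5) / 5 = 33.4000
UCL_s = B₄·s̄ = 2.266 × 33.4000 = 75.6844

75.684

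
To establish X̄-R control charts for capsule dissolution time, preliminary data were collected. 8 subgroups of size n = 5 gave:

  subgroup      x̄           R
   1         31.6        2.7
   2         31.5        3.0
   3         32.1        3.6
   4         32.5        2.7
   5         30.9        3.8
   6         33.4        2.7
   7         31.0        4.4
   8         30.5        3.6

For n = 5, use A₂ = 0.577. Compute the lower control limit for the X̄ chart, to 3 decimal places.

X̄̄ = (31.6 + 31.5 + 32.1 + 32.5 + 30.9 + 33.4 + 31.0 + 30.5) / 8 = 253.5000 / 8 = 31.6875
R̄ = (2.7 + 3.0 + 3.6 + 2.7 + 3.8 + 2.7 + 4.4 + 3.6) / 8 = 26.5000 / 8 = 3.3125
LCL = X̄̄ − A₂·R̄ = 31.6875 − 0.577 × 3.3125 = 29.7762

29.776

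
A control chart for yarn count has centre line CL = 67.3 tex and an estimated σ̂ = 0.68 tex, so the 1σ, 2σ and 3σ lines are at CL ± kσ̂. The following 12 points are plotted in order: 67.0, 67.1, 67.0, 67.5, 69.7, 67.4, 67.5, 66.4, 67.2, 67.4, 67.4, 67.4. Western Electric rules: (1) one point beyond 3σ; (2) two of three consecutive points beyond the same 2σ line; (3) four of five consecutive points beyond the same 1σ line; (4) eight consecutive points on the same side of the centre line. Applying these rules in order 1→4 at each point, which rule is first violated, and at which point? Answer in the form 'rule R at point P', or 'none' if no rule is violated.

rule 1 at point 5

Zone of each point (C = within 1σ̂, B = 1σ̂–2σ̂, A = 2σ̂–3σ̂, * = beyond 3σ̂; sign = side of CL): 1:-C, 2:-C, 3:-C, 4:+C, 5:+*, 6:+C, 7:+C, 8:-B, 9:-C, 10:+C, 11:+C, 12:+C
Rule 1 (one point beyond the 3σ limits) is satisfied at point 5.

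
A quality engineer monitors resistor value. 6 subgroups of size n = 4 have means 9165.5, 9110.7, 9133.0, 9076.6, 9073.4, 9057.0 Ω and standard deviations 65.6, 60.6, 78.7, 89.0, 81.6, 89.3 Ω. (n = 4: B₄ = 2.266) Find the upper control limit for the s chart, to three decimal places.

175.539

s̄ = (65.6 + 60.6 + 78.7 + 89.0 + 81.6 + 89.3) / 6 = 77.4667
UCL_s = B₄·s̄ = 2.266 × 77.4667 = 175.5395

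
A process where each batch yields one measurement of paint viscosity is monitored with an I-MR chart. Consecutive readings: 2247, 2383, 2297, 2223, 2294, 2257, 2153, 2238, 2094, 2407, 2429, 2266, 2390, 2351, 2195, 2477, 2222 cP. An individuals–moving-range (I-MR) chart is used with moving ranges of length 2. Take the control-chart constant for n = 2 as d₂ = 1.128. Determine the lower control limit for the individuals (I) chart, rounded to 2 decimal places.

1942.02

X̄ = (2247 + 2383 + 2297 + 2223 + 2294 + 2257 + 2153 + 2238 + 2094 + 2407 + 2429 + 2266 + 2390 + 2351 + 2195 + 2477 + 2222) / 17 = 2289.5882
Moving ranges: 136, 86, 74, 71, 37, 104, 85, 144, 313, 22, 163, 124, 39, 156, 282, 255; M̄R̄ = 2091.0000 / 16 = 130.6875
LCL = X̄ − 3·M̄R̄/d₂ = 2289.5882 − 3 × 130.6875 / 1.128 = 1942.0151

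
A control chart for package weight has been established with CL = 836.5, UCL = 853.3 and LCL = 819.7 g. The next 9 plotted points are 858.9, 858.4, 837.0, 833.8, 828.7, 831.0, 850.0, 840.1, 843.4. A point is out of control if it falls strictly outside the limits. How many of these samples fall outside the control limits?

2

Compare each point to [819.7, 853.3]: sample 1 = 858.9 > UCL; sample 2 = 858.4 > UCL.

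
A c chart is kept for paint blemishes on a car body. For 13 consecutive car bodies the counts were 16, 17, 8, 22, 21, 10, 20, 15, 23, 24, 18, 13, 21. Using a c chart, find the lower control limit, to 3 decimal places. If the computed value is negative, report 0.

4.975

c̄ = (16 + 17 + 8 + 22 + 21 + 10 + 20 + 15 + 23 + 24 + 18 + 13 + 21) / 13 = 228 / 13 = 17.5385
LCL = c̄ − 3√c̄ = 17.5385 − 3 × 4.1879 = 4.9748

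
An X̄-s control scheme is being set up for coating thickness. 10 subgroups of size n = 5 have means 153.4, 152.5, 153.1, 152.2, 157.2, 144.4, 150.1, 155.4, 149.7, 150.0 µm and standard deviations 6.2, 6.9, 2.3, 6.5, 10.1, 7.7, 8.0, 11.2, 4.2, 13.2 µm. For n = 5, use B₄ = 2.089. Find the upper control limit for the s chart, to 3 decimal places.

15.939

s̄ = (6.2 + 6.9 + 2.3 + 6.5 + 10.1 + 7.7 + 8.0 + 11.2 + 4.2 + 13.2) / 10 = 7.6300
UCL_s = B₄·s̄ = 2.089 × 7.6300 = 15.9391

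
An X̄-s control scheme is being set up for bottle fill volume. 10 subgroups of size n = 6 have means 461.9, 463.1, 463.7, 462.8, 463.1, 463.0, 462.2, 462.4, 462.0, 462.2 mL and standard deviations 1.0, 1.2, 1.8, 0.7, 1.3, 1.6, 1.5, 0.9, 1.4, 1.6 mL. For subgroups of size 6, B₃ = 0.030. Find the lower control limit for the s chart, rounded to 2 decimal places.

0.04

s̄ = (1.0 + 1.2 + 1.8 + 0.7 + 1.3 + 1.6 + 1.5 + 0.9 + 1.4 + 1.6) / 10 = 1.3000
LCL_s = B₃·s̄ = 0.030 × 1.3000 = 0.0390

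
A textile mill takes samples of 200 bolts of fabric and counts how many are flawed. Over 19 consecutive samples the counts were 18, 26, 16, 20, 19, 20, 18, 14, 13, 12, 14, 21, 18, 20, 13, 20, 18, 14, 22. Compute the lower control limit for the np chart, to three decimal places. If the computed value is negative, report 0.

5.639

p̄ = Σdᵢ / (k·n) = 336 / (19 × 200) = 0.08842
LCL = np̄ − 3·√(np̄(1−p̄)) = 17.6842 − 3 × 4.0150 = 5.6391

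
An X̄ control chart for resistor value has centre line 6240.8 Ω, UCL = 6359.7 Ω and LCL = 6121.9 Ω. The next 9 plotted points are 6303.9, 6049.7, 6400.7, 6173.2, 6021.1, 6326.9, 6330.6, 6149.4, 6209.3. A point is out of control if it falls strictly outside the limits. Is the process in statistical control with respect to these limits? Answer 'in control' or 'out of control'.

out of control

Compare each point to [6121.9, 6359.7]: sample 2 = 6049.7 < LCL; sample 3 = 6400.7 > UCL; sample 5 = 6021.1 < LCL.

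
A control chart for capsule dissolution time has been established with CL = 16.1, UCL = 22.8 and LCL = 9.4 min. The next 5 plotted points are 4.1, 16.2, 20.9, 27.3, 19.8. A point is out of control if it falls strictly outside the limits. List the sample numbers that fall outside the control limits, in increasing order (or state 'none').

Compare each point to [9.4, 22.8]: sample 1 = 4.1 < LCL; sample 4 = 27.3 > UCL.

1, 4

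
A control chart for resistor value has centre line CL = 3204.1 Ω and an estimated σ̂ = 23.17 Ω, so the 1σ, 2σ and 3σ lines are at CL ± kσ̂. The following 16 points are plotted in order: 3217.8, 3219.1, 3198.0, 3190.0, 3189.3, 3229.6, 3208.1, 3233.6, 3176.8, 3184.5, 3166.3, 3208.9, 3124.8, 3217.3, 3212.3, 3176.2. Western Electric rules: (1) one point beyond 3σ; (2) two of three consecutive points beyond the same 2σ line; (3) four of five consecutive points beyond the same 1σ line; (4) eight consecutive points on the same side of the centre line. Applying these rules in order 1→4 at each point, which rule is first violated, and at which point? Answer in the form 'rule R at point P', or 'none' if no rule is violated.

rule 1 at point 13

Zone of each point (C = within 1σ̂, B = 1σ̂–2σ̂, A = 2σ̂–3σ̂, * = beyond 3σ̂; sign = side of CL): 1:+C, 2:+C, 3:-C, 4:-C, 5:-C, 6:+B, 7:+C, 8:+B, 9:-B, 10:-C, 11:-B, 12:+C, 13:-*, 14:+C, 15:+C, 16:-B
Rule 1 (one point beyond the 3σ limits) is satisfied at point 13.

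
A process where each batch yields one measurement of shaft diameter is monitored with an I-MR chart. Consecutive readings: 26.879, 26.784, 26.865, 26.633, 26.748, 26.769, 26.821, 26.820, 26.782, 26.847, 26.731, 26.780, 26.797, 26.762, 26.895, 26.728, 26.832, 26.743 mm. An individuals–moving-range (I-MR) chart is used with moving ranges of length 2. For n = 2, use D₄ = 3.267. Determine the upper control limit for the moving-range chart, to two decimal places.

Moving ranges: 0.095, 0.081, 0.232, 0.115, 0.021, 0.052, 0.001, 0.038, 0.065, 0.116, 0.049, 0.017, 0.035, 0.133, 0.167, 0.104, 0.089; M̄R̄ = 1.4100 / 17 = 0.0829
UCL_MR = D₄·M̄R̄ = 3.267 × 0.0829 = 0.2710

0.27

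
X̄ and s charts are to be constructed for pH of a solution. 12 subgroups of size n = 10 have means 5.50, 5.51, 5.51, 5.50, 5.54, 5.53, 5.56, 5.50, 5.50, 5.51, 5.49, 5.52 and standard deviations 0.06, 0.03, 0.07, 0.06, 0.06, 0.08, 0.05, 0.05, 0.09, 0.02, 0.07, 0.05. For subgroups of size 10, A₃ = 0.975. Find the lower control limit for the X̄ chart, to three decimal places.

5.458

X̄̄ = (5.50 + 5.51 + 5.51 + 5.50 + 5.54 + 5.53 + 5.56 + 5.50 + 5.50 + 5.51 + 5.49 + 5.52) / 12 = 5.5142
s̄ = (0.06 + 0.03 + 0.07 + 0.06 + 0.06 + 0.08 + 0.05 + 0.05 + 0.09 + 0.02 + 0.07 + 0.05) / 12 = 0.0575
LCL = X̄̄ − A₃·s̄ = 5.5142 − 0.975 × 0.0575 = 5.4581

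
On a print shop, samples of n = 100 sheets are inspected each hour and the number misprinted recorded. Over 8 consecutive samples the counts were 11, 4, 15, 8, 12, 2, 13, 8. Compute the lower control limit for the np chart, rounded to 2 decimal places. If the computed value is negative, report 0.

p̄ = Σdᵢ / (k·n) = 73 / (8 × 100) = 0.09125
LCL = np̄ − 3·√(np̄(1−p̄)) = 9.1250 − 3 × 2.8796 = 0.4861

0.49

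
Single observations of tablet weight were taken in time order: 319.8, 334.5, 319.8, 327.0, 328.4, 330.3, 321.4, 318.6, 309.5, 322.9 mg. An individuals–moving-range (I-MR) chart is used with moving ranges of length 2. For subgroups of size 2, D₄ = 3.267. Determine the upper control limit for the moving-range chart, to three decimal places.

Moving ranges: 14.7, 14.7, 7.2, 1.4, 1.9, 8.9, 2.8, 9.1, 13.4; M̄R̄ = 74.1000 / 9 = 8.2333
UCL_MR = D₄·M̄R̄ = 3.267 × 8.2333 = 26.8983

26.898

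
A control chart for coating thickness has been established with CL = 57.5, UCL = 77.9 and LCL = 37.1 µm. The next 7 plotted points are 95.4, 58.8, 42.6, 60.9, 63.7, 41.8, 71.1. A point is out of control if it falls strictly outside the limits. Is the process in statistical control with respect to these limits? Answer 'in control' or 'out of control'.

out of control

Compare each point to [37.1, 77.9]: sample 1 = 95.4 > UCL.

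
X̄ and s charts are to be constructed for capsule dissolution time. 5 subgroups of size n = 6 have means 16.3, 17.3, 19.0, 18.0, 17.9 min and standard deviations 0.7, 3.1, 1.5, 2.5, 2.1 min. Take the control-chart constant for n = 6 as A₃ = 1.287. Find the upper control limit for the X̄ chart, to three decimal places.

20.248

X̄̄ = (16.3 + 17.3 + 19.0 + 18.0 + 17.9) / 5 = 17.7000
s̄ = (0.7 + 3.1 + 1.5 + 2.5 + 2.1) / 5 = 1.9800
UCL = X̄̄ + A₃·s̄ = 17.7000 + 1.287 × 1.9800 = 20.2483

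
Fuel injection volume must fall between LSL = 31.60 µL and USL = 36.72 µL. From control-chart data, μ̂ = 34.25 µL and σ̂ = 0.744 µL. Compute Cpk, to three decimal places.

Cpu = (USL − μ̂) / (3σ̂) = (36.72 − 34.25) / (3 × 0.744) = 1.1066; Cpl = (μ̂ − LSL) / (3σ̂) = (34.25 − 31.60) / (3 × 0.744) = 1.1873; Cpk = min(Cpu, Cpl) = 1.1066

1.107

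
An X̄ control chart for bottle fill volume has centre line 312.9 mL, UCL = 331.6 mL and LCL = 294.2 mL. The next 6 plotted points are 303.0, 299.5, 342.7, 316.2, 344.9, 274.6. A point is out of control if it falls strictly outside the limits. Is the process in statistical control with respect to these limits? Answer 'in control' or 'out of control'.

out of control

Compare each point to [294.2, 331.6]: sample 3 = 342.7 > UCL; sample 5 = 344.9 > UCL; sample 6 = 274.6 < LCL.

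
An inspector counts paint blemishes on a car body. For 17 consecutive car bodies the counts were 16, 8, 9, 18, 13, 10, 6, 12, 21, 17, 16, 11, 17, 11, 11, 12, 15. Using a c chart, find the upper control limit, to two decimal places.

23.98

c̄ = (16 + 8 + 9 + 18 + 13 + 10 + 6 + 12 + 21 + 17 + 16 + 11 + 17 + 11 + 11 + 12 + 15) / 17 = 223 / 17 = 13.1176
UCL = c̄ + 3√c̄ = 13.1176 + 3 × √13.1176 = 13.1176 + 3 × 3.6218 = 23.9831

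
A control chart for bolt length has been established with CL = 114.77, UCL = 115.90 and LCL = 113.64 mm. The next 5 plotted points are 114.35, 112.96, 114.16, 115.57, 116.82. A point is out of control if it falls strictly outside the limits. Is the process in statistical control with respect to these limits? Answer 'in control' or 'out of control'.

out of control

Compare each point to [113.64, 115.90]: sample 2 = 112.96 < LCL; sample 5 = 116.82 > UCL.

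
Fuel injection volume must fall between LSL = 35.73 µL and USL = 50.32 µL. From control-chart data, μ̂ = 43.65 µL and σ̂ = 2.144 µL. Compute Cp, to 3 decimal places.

Cp = (USL − LSL) / (6σ̂) = (50.32 − 35.73) / (6 × 2.144) = 14.5900 / 12.8640 = 1.1342

1.134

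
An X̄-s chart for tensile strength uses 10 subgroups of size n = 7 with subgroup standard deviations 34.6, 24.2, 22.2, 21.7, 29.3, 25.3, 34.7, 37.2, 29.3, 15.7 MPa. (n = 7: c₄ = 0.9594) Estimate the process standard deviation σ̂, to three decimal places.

28.580

s̄ = (34.6 + 24.2 + 22.2 + 21.7 + 29.3 + 25.3 + 34.7 + 37.2 + 29.3 + 15.7) / 10 = 27.4200
σ̂ = s̄ / c₄ = 27.4200 / 0.9594 = 28.5804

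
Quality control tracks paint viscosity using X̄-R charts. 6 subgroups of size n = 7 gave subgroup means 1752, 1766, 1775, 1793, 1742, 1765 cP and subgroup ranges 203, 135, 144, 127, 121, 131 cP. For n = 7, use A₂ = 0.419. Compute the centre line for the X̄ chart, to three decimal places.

1765.500

X̄̄ = (1752 + 1766 + 1775 + 1793 + 1742 + 1765) / 6 = 10593.0000 / 6 = 1765.5000
CL = X̄̄ = 1765.5000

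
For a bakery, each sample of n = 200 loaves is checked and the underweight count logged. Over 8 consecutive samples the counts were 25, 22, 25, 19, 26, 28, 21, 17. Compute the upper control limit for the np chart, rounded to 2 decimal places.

p̄ = Σdᵢ / (k·n) = 183 / (8 × 200) = 0.11438
UCL = np̄ + 3·√(np̄(1−p̄)) = 22.8750 + 3 × √(22.8750×0.88562) = 22.8750 + 3 × 4.5010 = 36.3779

36.38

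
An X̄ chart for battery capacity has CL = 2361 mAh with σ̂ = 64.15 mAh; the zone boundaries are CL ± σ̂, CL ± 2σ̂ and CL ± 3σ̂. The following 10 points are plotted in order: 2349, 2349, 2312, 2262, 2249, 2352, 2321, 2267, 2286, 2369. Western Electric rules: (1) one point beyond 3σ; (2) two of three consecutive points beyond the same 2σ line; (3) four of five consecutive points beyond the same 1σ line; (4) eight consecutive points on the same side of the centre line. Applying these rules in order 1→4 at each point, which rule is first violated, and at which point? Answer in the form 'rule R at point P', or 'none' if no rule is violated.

Zone of each point (C = within 1σ̂, B = 1σ̂–2σ̂, A = 2σ̂–3σ̂, * = beyond 3σ̂; sign = side of CL): 1:-C, 2:-C, 3:-C, 4:-B, 5:-B, 6:-C, 7:-C, 8:-B, 9:-B, 10:+C
Rule 4 (eight consecutive points on the same side of the centre line) is satisfied at point 8.

rule 4 at point 8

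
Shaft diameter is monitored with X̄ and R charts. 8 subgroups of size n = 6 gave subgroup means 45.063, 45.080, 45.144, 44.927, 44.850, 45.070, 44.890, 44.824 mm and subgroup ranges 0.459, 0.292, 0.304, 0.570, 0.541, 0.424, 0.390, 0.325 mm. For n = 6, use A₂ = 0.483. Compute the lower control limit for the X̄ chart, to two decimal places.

X̄̄ = (45.063 + 45.080 + 45.144 + 44.927 + 44.850 + 45.070 + 44.890 + 44.824) / 8 = 359.8480 / 8 = 44.9810
R̄ = (0.459 + 0.292 + 0.304 + 0.570 + 0.541 + 0.424 + 0.390 + 0.325) / 8 = 3.3050 / 8 = 0.4131
LCL = X̄̄ − A₂·R̄ = 44.9810 − 0.483 × 0.4131 = 44.7815

44.78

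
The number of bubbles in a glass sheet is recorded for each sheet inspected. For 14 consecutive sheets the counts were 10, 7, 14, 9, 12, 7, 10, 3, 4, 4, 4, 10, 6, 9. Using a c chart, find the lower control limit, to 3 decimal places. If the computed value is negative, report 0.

0.000

c̄ = (10 + 7 + 14 + 9 + 12 + 7 + 10 + 3 + 4 + 4 + 4 + 10 + 6 + 9) / 14 = 109 / 14 = 7.7857
LCL = c̄ − 3√c̄ = 7.7857 − 3 × 2.7903 = -0.5852 → 0 (cannot be negative)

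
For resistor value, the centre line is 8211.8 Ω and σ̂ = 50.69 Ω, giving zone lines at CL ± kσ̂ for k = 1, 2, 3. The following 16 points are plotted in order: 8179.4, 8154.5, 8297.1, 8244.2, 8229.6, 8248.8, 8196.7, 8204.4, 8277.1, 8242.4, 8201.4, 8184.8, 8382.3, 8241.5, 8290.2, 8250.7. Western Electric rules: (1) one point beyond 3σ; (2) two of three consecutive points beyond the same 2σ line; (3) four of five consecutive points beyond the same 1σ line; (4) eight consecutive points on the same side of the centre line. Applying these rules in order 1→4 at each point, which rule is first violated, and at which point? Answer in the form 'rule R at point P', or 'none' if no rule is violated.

Zone of each point (C = within 1σ̂, B = 1σ̂–2σ̂, A = 2σ̂–3σ̂, * = beyond 3σ̂; sign = side of CL): 1:-C, 2:-B, 3:+B, 4:+C, 5:+C, 6:+C, 7:-C, 8:-C, 9:+B, 10:+C, 11:-C, 12:-C, 13:+*, 14:+C, 15:+B, 16:+C
Rule 1 (one point beyond the 3σ limits) is satisfied at point 13.

rule 1 at point 13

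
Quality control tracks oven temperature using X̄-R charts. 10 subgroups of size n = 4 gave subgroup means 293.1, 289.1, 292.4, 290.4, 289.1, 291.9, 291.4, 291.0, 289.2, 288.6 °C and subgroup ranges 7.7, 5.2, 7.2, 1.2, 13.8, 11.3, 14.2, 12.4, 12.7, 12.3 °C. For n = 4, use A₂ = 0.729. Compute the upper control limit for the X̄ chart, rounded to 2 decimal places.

X̄̄ = (293.1 + 289.1 + 292.4 + 290.4 + 289.1 + 291.9 + 291.4 + 291.0 + 289.2 + 288.6) / 10 = 2906.2000 / 10 = 290.6200
R̄ = (7.7 + 5.2 + 7.2 + 1.2 + 13.8 + 11.3 + 14.2 + 12.4 + 12.7 + 12.3) / 10 = 98.0000 / 10 = 9.8000
UCL = X̄̄ + A₂·R̄ = 290.6200 + 0.729 × 9.8000 = 297.7642

297.76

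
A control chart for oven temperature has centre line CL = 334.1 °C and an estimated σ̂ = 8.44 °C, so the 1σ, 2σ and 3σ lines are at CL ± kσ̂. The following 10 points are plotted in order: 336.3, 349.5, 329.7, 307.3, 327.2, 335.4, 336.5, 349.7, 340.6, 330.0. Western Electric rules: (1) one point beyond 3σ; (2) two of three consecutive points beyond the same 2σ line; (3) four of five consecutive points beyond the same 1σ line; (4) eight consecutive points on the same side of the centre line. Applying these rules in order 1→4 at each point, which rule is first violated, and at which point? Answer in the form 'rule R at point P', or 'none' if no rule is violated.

rule 1 at point 4

Zone of each point (C = within 1σ̂, B = 1σ̂–2σ̂, A = 2σ̂–3σ̂, * = beyond 3σ̂; sign = side of CL): 1:+C, 2:+B, 3:-C, 4:-*, 5:-C, 6:+C, 7:+C, 8:+B, 9:+C, 10:-C
Rule 1 (one point beyond the 3σ limits) is satisfied at point 4.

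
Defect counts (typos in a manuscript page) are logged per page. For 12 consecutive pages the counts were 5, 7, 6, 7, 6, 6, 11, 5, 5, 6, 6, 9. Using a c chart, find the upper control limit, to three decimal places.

c̄ = (5 + 7 + 6 + 7 + 6 + 6 + 11 + 5 + 5 + 6 + 6 + 9) / 12 = 79 / 12 = 6.5833
UCL = c̄ + 3√c̄ = 6.5833 + 3 × √6.5833 = 6.5833 + 3 × 2.5658 = 14.2807

14.281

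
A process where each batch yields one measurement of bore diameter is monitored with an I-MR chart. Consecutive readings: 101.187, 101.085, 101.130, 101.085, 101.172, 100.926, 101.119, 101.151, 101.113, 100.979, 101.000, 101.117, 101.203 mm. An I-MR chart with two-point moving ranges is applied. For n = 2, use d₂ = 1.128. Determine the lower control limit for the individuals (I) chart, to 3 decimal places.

X̄ = (101.187 + 101.085 + 101.130 + 101.085 + 101.172 + 100.926 + 101.119 + 101.151 + 101.113 + 100.979 + 101.000 + 101.117 + 101.203) / 13 = 101.0975
Moving ranges: 0.102, 0.045, 0.045, 0.087, 0.246, 0.193, 0.032, 0.038, 0.134, 0.021, 0.117, 0.086; M̄R̄ = 1.1460 / 12 = 0.0955
LCL = X̄ − 3·M̄R̄/d₂ = 101.0975 − 3 × 0.0955 / 1.128 = 100.8435

100.843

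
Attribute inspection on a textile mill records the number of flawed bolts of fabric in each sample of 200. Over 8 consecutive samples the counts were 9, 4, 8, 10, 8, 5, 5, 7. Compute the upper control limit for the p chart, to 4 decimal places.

p̄ = Σdᵢ / (k·n) = 56 / (8 × 200) = 0.03500
UCL = p̄ + 3·√(p̄(1−p̄)/n) = 0.03500 + 3 × √(0.03500×0.96500/200) = 0.03500 + 3 × 0.01300 = 0.07399

0.0740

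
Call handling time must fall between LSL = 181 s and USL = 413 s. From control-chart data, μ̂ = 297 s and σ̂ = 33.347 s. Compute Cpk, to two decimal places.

Cpu = (USL − μ̂) / (3σ̂) = (413 − 297) / (3 × 33.347) = 1.1595; Cpl = (μ̂ − LSL) / (3σ̂) = (297 − 181) / (3 × 33.347) = 1.1595; Cpk = min(Cpu, Cpl) = 1.1595

1.16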